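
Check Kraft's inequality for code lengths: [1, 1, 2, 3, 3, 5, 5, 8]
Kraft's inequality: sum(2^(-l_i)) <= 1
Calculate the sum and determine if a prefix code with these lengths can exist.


Sum = 2^(-1) + 2^(-1) + 2^(-2) + 2^(-3) + 2^(-3) + 2^(-5) + 2^(-5) + 2^(-8)
    = 0.5 + 0.5 + 0.25 + 0.125 + 0.125 + 0.03125 + 0.03125 + 0.00390625
    = 401/256 = 1.56640625
Since 1.56640625 > 1, Kraft's inequality is NOT satisfied.
A prefix code with these lengths CANNOT exist.

Kraft sum = 1.56640625. Not satisfied.


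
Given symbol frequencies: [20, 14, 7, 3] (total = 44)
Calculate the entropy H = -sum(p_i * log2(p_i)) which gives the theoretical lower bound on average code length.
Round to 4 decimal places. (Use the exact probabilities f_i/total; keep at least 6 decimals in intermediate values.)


Per-symbol terms -p_i * log2(p_i) with p_i = f_i/44:
  p = 20/44 = 0.454545: log2(p) = -1.137504, -p*log2(p) = 0.517047
  p = 14/44 = 0.318182: log2(p) = -1.652077, -p*log2(p) = 0.525661
  p = 7/44 = 0.159091: log2(p) = -2.652077, -p*log2(p) = 0.421921
  p = 3/44 = 0.068182: log2(p) = -3.874469, -p*log2(p) = 0.264168
H = 0.517047 + 0.525661 + 0.421921 + 0.264168 = 1.728797

H = 1.7288 bits/symbol


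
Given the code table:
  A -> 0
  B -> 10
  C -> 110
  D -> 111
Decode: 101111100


Decoding:
10 -> B
111 -> D
110 -> C
0 -> A


Result: BDCA


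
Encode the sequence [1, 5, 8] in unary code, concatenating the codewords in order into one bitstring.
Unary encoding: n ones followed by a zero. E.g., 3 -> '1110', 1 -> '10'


Encode each number as n ones followed by a terminating 0:
  1 -> 10 (2 bits)
  5 -> 111110 (6 bits)
  8 -> 111111110 (9 bits)
Total length = 2 + 6 + 9 = 17 bits.

Unary([1, 5, 8]) = 10111110111111110 (17 bits)


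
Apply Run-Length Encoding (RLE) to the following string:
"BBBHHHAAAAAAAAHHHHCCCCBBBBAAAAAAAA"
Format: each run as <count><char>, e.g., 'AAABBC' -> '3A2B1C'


Scanning runs left to right:
  i=0: run of 'B' x 3 -> '3B'
  i=3: run of 'H' x 3 -> '3H'
  i=6: run of 'A' x 8 -> '8A'
  i=14: run of 'H' x 4 -> '4H'
  i=18: run of 'C' x 4 -> '4C'
  i=22: run of 'B' x 4 -> '4B'
  i=26: run of 'A' x 8 -> '8A'

RLE = 3B3H8A4H4C4B8A


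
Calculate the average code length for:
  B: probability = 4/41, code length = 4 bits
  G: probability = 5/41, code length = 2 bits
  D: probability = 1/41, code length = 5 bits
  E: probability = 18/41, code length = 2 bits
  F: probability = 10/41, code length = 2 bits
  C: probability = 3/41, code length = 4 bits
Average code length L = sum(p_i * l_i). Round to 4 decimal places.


Weighted contributions p_i * l_i:
  B: (4/41) * 4 = 16/41
  G: (5/41) * 2 = 10/41
  D: (1/41) * 5 = 5/41
  E: (18/41) * 2 = 36/41
  F: (10/41) * 2 = 20/41
  C: (3/41) * 4 = 12/41
Sum = (16 + 10 + 5 + 36 + 20 + 12)/41 = 99/41

L = 99/41 = 2.4146 bits/symbol


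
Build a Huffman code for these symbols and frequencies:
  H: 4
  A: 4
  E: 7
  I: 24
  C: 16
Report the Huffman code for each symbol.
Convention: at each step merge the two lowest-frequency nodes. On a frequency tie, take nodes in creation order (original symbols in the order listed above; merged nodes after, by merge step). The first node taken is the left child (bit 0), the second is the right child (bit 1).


Huffman tree construction:
Step 1: Merge H(4) + A(4) = 8
Step 2: Merge E(7) + (H+A)(8) = 15
Step 3: Merge (E+(H+A))(15) + C(16) = 31
Step 4: Merge I(24) + ((E+(H+A))+C)(31) = 55
Read each symbol's code off the tree from the root (left child = 0, right child = 1).

Codes:
  H: 1010 (length 4)
  A: 1011 (length 4)
  E: 100 (length 3)
  I: 0 (length 1)
  C: 11 (length 2)
Average code length: 109/55 = 1.9818 bits/symbol


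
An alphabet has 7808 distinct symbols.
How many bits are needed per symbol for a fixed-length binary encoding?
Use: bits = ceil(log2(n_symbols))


log2(7808) = 12.9307
Bracket: 2^12 = 4096 < 7808 <= 2^13 = 8192
So ceil(log2(7808)) = 13

bits = ceil(log2(7808)) = ceil(12.9307) = 13 bits


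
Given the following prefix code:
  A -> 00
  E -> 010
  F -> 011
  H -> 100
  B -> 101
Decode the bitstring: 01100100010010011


Decoding step by step:
Bits 011 -> F
Bits 00 -> A
Bits 100 -> H
Bits 010 -> E
Bits 010 -> E
Bits 011 -> F


Decoded message: FAHEEF


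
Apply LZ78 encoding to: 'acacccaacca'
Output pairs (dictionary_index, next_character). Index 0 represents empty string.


LZ78 encoding steps:
Dictionary: {0: ''}
Step 1: w='' (idx 0), next='a' -> output (0, 'a'), add 'a' as idx 1
Step 2: w='' (idx 0), next='c' -> output (0, 'c'), add 'c' as idx 2
Step 3: w='a' (idx 1), next='c' -> output (1, 'c'), add 'ac' as idx 3
Step 4: w='c' (idx 2), next='c' -> output (2, 'c'), add 'cc' as idx 4
Step 5: w='a' (idx 1), next='a' -> output (1, 'a'), add 'aa' as idx 5
Step 6: w='cc' (idx 4), next='a' -> output (4, 'a'), add 'cca' as idx 6


Encoded: [(0, 'a'), (0, 'c'), (1, 'c'), (2, 'c'), (1, 'a'), (4, 'a')]


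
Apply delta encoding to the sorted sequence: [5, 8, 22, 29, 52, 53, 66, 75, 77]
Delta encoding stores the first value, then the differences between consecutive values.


First value: 5
Deltas:
  8 - 5 = 3
  22 - 8 = 14
  29 - 22 = 7
  52 - 29 = 23
  53 - 52 = 1
  66 - 53 = 13
  75 - 66 = 9
  77 - 75 = 2


Delta encoded: [5, 3, 14, 7, 23, 1, 13, 9, 2]


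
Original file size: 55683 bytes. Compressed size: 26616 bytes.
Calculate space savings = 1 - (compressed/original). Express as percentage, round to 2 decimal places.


ratio = compressed/original = 26616/55683 = 0.477991
savings = 1 - ratio = 1 - 0.477991 = 0.522009
as a percentage: 0.522009 * 100 = 52.2%

Space savings = 1 - 26616/55683 = 52.2%


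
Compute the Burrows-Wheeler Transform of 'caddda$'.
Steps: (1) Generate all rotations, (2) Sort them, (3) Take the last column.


Rotations (sorted):
  0: $caddda -> last char: a
  1: a$caddd -> last char: d
  2: addda$c -> last char: c
  3: caddda$ -> last char: $
  4: da$cadd -> last char: d
  5: dda$cad -> last char: d
  6: ddda$ca -> last char: a


BWT = adc$dda


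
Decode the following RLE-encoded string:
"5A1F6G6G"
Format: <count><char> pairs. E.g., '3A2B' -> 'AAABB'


Expanding each <count><char> pair:
  5A -> 'AAAAA'
  1F -> 'F'
  6G -> 'GGGGGG'
  6G -> 'GGGGGG'

Decoded = AAAAAFGGGGGGGGGGGG


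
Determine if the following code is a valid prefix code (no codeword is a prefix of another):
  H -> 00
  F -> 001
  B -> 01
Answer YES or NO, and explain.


Checking each pair (does one codeword prefix another?):
  H='00' vs F='001': prefix -- VIOLATION

NO -- this is NOT a valid prefix code. H (00) is a prefix of F (001).


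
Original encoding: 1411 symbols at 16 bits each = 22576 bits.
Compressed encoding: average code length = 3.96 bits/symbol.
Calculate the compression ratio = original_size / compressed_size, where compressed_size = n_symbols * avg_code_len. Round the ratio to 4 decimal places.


original_size = n_symbols * orig_bits = 1411 * 16 = 22576 bits
compressed_size = n_symbols * avg_code_len = 1411 * 3.96 = 5587.56 bits
ratio = original_size / compressed_size = 22576 / 5587.56 = 4.0404

Compression ratio = 4.0404


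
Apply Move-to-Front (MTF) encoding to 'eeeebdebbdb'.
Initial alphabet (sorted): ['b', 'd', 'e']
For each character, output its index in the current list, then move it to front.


MTF encoding:
'e': index 2 in ['b', 'd', 'e'] -> ['e', 'b', 'd']
'e': index 0 in ['e', 'b', 'd'] -> ['e', 'b', 'd']
'e': index 0 in ['e', 'b', 'd'] -> ['e', 'b', 'd']
'e': index 0 in ['e', 'b', 'd'] -> ['e', 'b', 'd']
'b': index 1 in ['e', 'b', 'd'] -> ['b', 'e', 'd']
'd': index 2 in ['b', 'e', 'd'] -> ['d', 'b', 'e']
'e': index 2 in ['d', 'b', 'e'] -> ['e', 'd', 'b']
'b': index 2 in ['e', 'd', 'b'] -> ['b', 'e', 'd']
'b': index 0 in ['b', 'e', 'd'] -> ['b', 'e', 'd']
'd': index 2 in ['b', 'e', 'd'] -> ['d', 'b', 'e']
'b': index 1 in ['d', 'b', 'e'] -> ['b', 'd', 'e']


Output: [2, 0, 0, 0, 1, 2, 2, 2, 0, 2, 1]


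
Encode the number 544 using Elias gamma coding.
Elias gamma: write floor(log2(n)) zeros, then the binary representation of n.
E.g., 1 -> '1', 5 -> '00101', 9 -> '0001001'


num_bits = floor(log2(544)) + 1 = 10
leading_zeros = num_bits - 1 = 9
binary(544) = 1000100000

Elias gamma(544) = '000000000' + '1000100000' = 0000000001000100000 (19 bits)


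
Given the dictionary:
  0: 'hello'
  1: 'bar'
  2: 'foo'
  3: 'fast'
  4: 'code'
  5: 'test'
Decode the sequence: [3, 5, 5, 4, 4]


Look up each index in the dictionary:
  3 -> 'fast'
  5 -> 'test'
  5 -> 'test'
  4 -> 'code'
  4 -> 'code'

Decoded: "fast test test code code"


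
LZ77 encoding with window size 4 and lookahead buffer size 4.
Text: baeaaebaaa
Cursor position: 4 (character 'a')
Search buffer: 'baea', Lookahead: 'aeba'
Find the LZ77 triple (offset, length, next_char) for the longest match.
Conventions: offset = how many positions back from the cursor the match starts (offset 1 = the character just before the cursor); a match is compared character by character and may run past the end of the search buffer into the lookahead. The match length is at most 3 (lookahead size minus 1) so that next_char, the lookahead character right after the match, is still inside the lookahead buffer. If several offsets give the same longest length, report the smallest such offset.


Try each offset into the search buffer:
  offset=1 (pos 3, char 'a'): match length 1
  offset=2 (pos 2, char 'e'): match length 0
  offset=3 (pos 1, char 'a'): match length 2
  offset=4 (pos 0, char 'b'): match length 0
Longest match has length 2 at offset 3.
next_char = character at position 4 + 2 = 6 -> 'b'

Best match: offset=3, length=2 (matching 'ae' starting at position 1)
LZ77 triple: (3, 2, 'b')


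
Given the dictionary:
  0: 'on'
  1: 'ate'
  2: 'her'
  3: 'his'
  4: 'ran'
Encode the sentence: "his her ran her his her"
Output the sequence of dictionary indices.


Look up each word in the dictionary:
  'his' -> 3
  'her' -> 2
  'ran' -> 4
  'her' -> 2
  'his' -> 3
  'her' -> 2

Encoded: [3, 2, 4, 2, 3, 2]


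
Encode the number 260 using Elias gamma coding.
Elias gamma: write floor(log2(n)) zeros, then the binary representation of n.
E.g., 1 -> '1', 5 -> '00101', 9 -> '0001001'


num_bits = floor(log2(260)) + 1 = 9
leading_zeros = num_bits - 1 = 8
binary(260) = 100000100

Elias gamma(260) = '00000000' + '100000100' = 00000000100000100 (17 bits)


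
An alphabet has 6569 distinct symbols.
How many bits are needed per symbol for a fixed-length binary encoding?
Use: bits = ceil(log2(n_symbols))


log2(6569) = 12.6815
Bracket: 2^12 = 4096 < 6569 <= 2^13 = 8192
So ceil(log2(6569)) = 13

bits = ceil(log2(6569)) = ceil(12.6815) = 13 bits


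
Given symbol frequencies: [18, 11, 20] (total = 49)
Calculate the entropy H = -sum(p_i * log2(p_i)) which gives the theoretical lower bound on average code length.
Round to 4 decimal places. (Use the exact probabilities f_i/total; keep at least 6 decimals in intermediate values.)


Per-symbol terms -p_i * log2(p_i) with p_i = f_i/49:
  p = 18/49 = 0.367347: log2(p) = -1.444785, -p*log2(p) = 0.530737
  p = 11/49 = 0.224490: log2(p) = -2.155278, -p*log2(p) = 0.483838
  p = 20/49 = 0.408163: log2(p) = -1.292782, -p*log2(p) = 0.527666
H = 0.530737 + 0.483838 + 0.527666 = 1.542241

H = 1.5422 bits/symbol


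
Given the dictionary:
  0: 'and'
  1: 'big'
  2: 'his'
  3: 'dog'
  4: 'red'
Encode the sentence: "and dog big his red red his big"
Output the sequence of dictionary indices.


Look up each word in the dictionary:
  'and' -> 0
  'dog' -> 3
  'big' -> 1
  'his' -> 2
  'red' -> 4
  'red' -> 4
  'his' -> 2
  'big' -> 1

Encoded: [0, 3, 1, 2, 4, 4, 2, 1]


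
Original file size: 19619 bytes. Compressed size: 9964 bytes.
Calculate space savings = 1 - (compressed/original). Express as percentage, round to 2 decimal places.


ratio = compressed/original = 9964/19619 = 0.507875
savings = 1 - ratio = 1 - 0.507875 = 0.492125
as a percentage: 0.492125 * 100 = 49.21%

Space savings = 1 - 9964/19619 = 49.21%


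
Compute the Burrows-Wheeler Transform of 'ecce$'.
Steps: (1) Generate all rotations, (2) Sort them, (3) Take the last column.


Rotations (sorted):
  0: $ecce -> last char: e
  1: cce$e -> last char: e
  2: ce$ec -> last char: c
  3: e$ecc -> last char: c
  4: ecce$ -> last char: $


BWT = eecc$


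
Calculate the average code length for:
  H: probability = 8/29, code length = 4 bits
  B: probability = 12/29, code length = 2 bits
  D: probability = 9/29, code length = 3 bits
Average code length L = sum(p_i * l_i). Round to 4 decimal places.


Weighted contributions p_i * l_i:
  H: (8/29) * 4 = 32/29
  B: (12/29) * 2 = 24/29
  D: (9/29) * 3 = 27/29
Sum = (32 + 24 + 27)/29 = 83/29

L = 83/29 = 2.8621 bits/symbol


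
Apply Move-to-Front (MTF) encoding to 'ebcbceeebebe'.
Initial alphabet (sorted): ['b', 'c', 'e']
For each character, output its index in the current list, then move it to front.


MTF encoding:
'e': index 2 in ['b', 'c', 'e'] -> ['e', 'b', 'c']
'b': index 1 in ['e', 'b', 'c'] -> ['b', 'e', 'c']
'c': index 2 in ['b', 'e', 'c'] -> ['c', 'b', 'e']
'b': index 1 in ['c', 'b', 'e'] -> ['b', 'c', 'e']
'c': index 1 in ['b', 'c', 'e'] -> ['c', 'b', 'e']
'e': index 2 in ['c', 'b', 'e'] -> ['e', 'c', 'b']
'e': index 0 in ['e', 'c', 'b'] -> ['e', 'c', 'b']
'e': index 0 in ['e', 'c', 'b'] -> ['e', 'c', 'b']
'b': index 2 in ['e', 'c', 'b'] -> ['b', 'e', 'c']
'e': index 1 in ['b', 'e', 'c'] -> ['e', 'b', 'c']
'b': index 1 in ['e', 'b', 'c'] -> ['b', 'e', 'c']
'e': index 1 in ['b', 'e', 'c'] -> ['e', 'b', 'c']


Output: [2, 1, 2, 1, 1, 2, 0, 0, 2, 1, 1, 1]


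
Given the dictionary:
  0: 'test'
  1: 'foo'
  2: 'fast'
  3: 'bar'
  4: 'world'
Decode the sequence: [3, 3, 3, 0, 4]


Look up each index in the dictionary:
  3 -> 'bar'
  3 -> 'bar'
  3 -> 'bar'
  0 -> 'test'
  4 -> 'world'

Decoded: "bar bar bar test world"


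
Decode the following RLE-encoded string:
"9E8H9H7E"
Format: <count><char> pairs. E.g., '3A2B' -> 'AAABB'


Expanding each <count><char> pair:
  9E -> 'EEEEEEEEE'
  8H -> 'HHHHHHHH'
  9H -> 'HHHHHHHHH'
  7E -> 'EEEEEEE'

Decoded = EEEEEEEEEHHHHHHHHHHHHHHHHHEEEEEEE


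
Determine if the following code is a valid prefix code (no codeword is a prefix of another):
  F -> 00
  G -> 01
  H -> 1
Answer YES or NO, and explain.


Checking each pair (does one codeword prefix another?):
  F='00' vs G='01': no prefix
  F='00' vs H='1': no prefix
  G='01' vs F='00': no prefix
  G='01' vs H='1': no prefix
  H='1' vs F='00': no prefix
  H='1' vs G='01': no prefix
No violation found over all pairs.

YES -- this is a valid prefix code. No codeword is a prefix of any other codeword.


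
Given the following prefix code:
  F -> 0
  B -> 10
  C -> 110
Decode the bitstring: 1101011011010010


Decoding step by step:
Bits 110 -> C
Bits 10 -> B
Bits 110 -> C
Bits 110 -> C
Bits 10 -> B
Bits 0 -> F
Bits 10 -> B


Decoded message: CBCCBFB


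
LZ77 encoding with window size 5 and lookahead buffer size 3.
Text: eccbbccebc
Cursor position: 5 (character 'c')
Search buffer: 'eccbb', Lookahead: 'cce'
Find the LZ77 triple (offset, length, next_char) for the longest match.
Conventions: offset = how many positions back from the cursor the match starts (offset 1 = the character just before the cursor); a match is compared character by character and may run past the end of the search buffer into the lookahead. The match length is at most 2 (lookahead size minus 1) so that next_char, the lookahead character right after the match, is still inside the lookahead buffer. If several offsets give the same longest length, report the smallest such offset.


Try each offset into the search buffer:
  offset=1 (pos 4, char 'b'): match length 0
  offset=2 (pos 3, char 'b'): match length 0
  offset=3 (pos 2, char 'c'): match length 1
  offset=4 (pos 1, char 'c'): match length 2
  offset=5 (pos 0, char 'e'): match length 0
Longest match has length 2 at offset 4.
next_char = character at position 5 + 2 = 7 -> 'e'

Best match: offset=4, length=2 (matching 'cc' starting at position 1)
LZ77 triple: (4, 2, 'e')


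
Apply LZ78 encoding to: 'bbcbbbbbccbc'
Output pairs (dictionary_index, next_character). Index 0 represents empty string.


LZ78 encoding steps:
Dictionary: {0: ''}
Step 1: w='' (idx 0), next='b' -> output (0, 'b'), add 'b' as idx 1
Step 2: w='b' (idx 1), next='c' -> output (1, 'c'), add 'bc' as idx 2
Step 3: w='b' (idx 1), next='b' -> output (1, 'b'), add 'bb' as idx 3
Step 4: w='bb' (idx 3), next='b' -> output (3, 'b'), add 'bbb' as idx 4
Step 5: w='' (idx 0), next='c' -> output (0, 'c'), add 'c' as idx 5
Step 6: w='c' (idx 5), next='b' -> output (5, 'b'), add 'cb' as idx 6
Step 7: w='c' (idx 5), end of input -> output (5, '')


Encoded: [(0, 'b'), (1, 'c'), (1, 'b'), (3, 'b'), (0, 'c'), (5, 'b'), (5, '')]


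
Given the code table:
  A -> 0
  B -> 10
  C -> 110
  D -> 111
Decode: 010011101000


Decoding:
0 -> A
10 -> B
0 -> A
111 -> D
0 -> A
10 -> B
0 -> A
0 -> A


Result: ABADABAA


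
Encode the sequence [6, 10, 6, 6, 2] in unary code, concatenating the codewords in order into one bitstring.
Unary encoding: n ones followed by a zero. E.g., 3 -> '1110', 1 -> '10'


Encode each number as n ones followed by a terminating 0:
  6 -> 1111110 (7 bits)
  10 -> 11111111110 (11 bits)
  6 -> 1111110 (7 bits)
  6 -> 1111110 (7 bits)
  2 -> 110 (3 bits)
Total length = 7 + 11 + 7 + 7 + 3 = 35 bits.

Unary([6, 10, 6, 6, 2]) = 11111101111111111011111101111110110 (35 bits)


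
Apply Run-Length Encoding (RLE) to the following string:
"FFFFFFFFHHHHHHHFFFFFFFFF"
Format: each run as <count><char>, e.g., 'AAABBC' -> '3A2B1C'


Scanning runs left to right:
  i=0: run of 'F' x 8 -> '8F'
  i=8: run of 'H' x 7 -> '7H'
  i=15: run of 'F' x 9 -> '9F'

RLE = 8F7H9F


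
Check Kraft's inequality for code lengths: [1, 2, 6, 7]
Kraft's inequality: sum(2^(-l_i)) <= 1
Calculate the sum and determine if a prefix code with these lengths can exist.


Sum = 2^(-1) + 2^(-2) + 2^(-6) + 2^(-7)
    = 0.5 + 0.25 + 0.015625 + 0.0078125
    = 99/128 = 0.7734375
Since 0.7734375 <= 1, Kraft's inequality IS satisfied.
A prefix code with these lengths CAN exist.

Kraft sum = 0.7734375. Satisfied.


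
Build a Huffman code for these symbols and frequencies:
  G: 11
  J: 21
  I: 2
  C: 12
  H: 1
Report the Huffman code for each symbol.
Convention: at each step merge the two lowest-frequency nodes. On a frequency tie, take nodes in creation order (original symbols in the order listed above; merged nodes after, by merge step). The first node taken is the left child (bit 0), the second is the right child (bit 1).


Huffman tree construction:
Step 1: Merge H(1) + I(2) = 3
Step 2: Merge (H+I)(3) + G(11) = 14
Step 3: Merge C(12) + ((H+I)+G)(14) = 26
Step 4: Merge J(21) + (C+((H+I)+G))(26) = 47
Read each symbol's code off the tree from the root (left child = 0, right child = 1).

Codes:
  G: 111 (length 3)
  J: 0 (length 1)
  I: 1101 (length 4)
  C: 10 (length 2)
  H: 1100 (length 4)
Average code length: 90/47 = 1.9149 bits/symbol


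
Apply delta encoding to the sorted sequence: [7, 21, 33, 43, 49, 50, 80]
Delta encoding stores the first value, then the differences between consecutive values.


First value: 7
Deltas:
  21 - 7 = 14
  33 - 21 = 12
  43 - 33 = 10
  49 - 43 = 6
  50 - 49 = 1
  80 - 50 = 30


Delta encoded: [7, 14, 12, 10, 6, 1, 30]


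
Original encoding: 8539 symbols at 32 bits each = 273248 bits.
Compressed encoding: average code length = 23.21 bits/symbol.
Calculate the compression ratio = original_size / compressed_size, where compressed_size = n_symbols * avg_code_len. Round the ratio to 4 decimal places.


original_size = n_symbols * orig_bits = 8539 * 32 = 273248 bits
compressed_size = n_symbols * avg_code_len = 8539 * 23.21 = 198190.19 bits
ratio = original_size / compressed_size = 273248 / 198190.19 = 1.3787

Compression ratio = 1.3787


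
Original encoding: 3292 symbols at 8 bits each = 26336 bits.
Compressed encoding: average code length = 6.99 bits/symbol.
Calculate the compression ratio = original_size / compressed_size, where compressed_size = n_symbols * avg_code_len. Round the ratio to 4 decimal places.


original_size = n_symbols * orig_bits = 3292 * 8 = 26336 bits
compressed_size = n_symbols * avg_code_len = 3292 * 6.99 = 23011.08 bits
ratio = original_size / compressed_size = 26336 / 23011.08 = 1.1445

Compression ratio = 1.1445


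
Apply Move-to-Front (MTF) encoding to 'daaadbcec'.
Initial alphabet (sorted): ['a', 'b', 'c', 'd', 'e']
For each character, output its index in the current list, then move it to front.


MTF encoding:
'd': index 3 in ['a', 'b', 'c', 'd', 'e'] -> ['d', 'a', 'b', 'c', 'e']
'a': index 1 in ['d', 'a', 'b', 'c', 'e'] -> ['a', 'd', 'b', 'c', 'e']
'a': index 0 in ['a', 'd', 'b', 'c', 'e'] -> ['a', 'd', 'b', 'c', 'e']
'a': index 0 in ['a', 'd', 'b', 'c', 'e'] -> ['a', 'd', 'b', 'c', 'e']
'd': index 1 in ['a', 'd', 'b', 'c', 'e'] -> ['d', 'a', 'b', 'c', 'e']
'b': index 2 in ['d', 'a', 'b', 'c', 'e'] -> ['b', 'd', 'a', 'c', 'e']
'c': index 3 in ['b', 'd', 'a', 'c', 'e'] -> ['c', 'b', 'd', 'a', 'e']
'e': index 4 in ['c', 'b', 'd', 'a', 'e'] -> ['e', 'c', 'b', 'd', 'a']
'c': index 1 in ['e', 'c', 'b', 'd', 'a'] -> ['c', 'e', 'b', 'd', 'a']


Output: [3, 1, 0, 0, 1, 2, 3, 4, 1]


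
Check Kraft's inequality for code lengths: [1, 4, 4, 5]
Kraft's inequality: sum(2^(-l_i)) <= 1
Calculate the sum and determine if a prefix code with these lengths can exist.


Sum = 2^(-1) + 2^(-4) + 2^(-4) + 2^(-5)
    = 0.5 + 0.0625 + 0.0625 + 0.03125
    = 21/32 = 0.65625
Since 0.65625 <= 1, Kraft's inequality IS satisfied.
A prefix code with these lengths CAN exist.

Kraft sum = 0.65625. Satisfied.


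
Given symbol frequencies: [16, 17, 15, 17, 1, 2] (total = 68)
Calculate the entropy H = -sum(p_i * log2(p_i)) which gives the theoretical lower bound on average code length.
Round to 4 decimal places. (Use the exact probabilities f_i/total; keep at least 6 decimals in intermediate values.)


Per-symbol terms -p_i * log2(p_i) with p_i = f_i/68:
  p = 16/68 = 0.235294: log2(p) = -2.087463, -p*log2(p) = 0.491168
  p = 17/68 = 0.250000: log2(p) = -2.000000, -p*log2(p) = 0.500000
  p = 15/68 = 0.220588: log2(p) = -2.180572, -p*log2(p) = 0.481009
  p = 17/68 = 0.250000: log2(p) = -2.000000, -p*log2(p) = 0.500000
  p = 1/68 = 0.014706: log2(p) = -6.087463, -p*log2(p) = 0.089522
  p = 2/68 = 0.029412: log2(p) = -5.087463, -p*log2(p) = 0.149631
H = 0.491168 + 0.500000 + 0.481009 + 0.500000 + 0.089522 + 0.149631 = 2.211330

H = 2.2113 bits/symbol


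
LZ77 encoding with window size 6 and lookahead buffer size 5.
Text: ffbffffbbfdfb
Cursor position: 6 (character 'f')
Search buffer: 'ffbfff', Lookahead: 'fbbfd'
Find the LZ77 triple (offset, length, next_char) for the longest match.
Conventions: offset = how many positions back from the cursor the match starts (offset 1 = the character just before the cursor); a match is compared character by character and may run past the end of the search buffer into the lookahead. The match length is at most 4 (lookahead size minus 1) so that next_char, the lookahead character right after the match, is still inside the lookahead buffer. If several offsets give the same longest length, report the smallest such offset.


Try each offset into the search buffer:
  offset=1 (pos 5, char 'f'): match length 1
  offset=2 (pos 4, char 'f'): match length 1
  offset=3 (pos 3, char 'f'): match length 1
  offset=4 (pos 2, char 'b'): match length 0
  offset=5 (pos 1, char 'f'): match length 2
  offset=6 (pos 0, char 'f'): match length 1
Longest match has length 2 at offset 5.
next_char = character at position 6 + 2 = 8 -> 'b'

Best match: offset=5, length=2 (matching 'fb' starting at position 1)
LZ77 triple: (5, 2, 'b')


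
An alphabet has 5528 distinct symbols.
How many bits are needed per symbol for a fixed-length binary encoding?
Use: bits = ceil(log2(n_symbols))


log2(5528) = 12.4325
Bracket: 2^12 = 4096 < 5528 <= 2^13 = 8192
So ceil(log2(5528)) = 13

bits = ceil(log2(5528)) = ceil(12.4325) = 13 bits


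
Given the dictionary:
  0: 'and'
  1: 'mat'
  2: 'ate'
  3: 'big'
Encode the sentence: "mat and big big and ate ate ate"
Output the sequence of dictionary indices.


Look up each word in the dictionary:
  'mat' -> 1
  'and' -> 0
  'big' -> 3
  'big' -> 3
  'and' -> 0
  'ate' -> 2
  'ate' -> 2
  'ate' -> 2

Encoded: [1, 0, 3, 3, 0, 2, 2, 2]


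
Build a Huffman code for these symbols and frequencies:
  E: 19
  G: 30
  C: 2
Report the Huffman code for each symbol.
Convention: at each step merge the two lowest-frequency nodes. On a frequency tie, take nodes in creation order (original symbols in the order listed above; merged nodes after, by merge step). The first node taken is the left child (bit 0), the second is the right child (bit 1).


Huffman tree construction:
Step 1: Merge C(2) + E(19) = 21
Step 2: Merge (C+E)(21) + G(30) = 51
Read each symbol's code off the tree from the root (left child = 0, right child = 1).

Codes:
  E: 01 (length 2)
  G: 1 (length 1)
  C: 00 (length 2)
Average code length: 72/51 = 1.4118 bits/symbol


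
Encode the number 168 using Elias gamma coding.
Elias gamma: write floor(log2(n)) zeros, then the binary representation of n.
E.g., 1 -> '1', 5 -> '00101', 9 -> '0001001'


num_bits = floor(log2(168)) + 1 = 8
leading_zeros = num_bits - 1 = 7
binary(168) = 10101000

Elias gamma(168) = '0000000' + '10101000' = 000000010101000 (15 bits)


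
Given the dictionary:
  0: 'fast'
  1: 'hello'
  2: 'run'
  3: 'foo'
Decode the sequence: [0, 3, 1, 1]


Look up each index in the dictionary:
  0 -> 'fast'
  3 -> 'foo'
  1 -> 'hello'
  1 -> 'hello'

Decoded: "fast foo hello hello"


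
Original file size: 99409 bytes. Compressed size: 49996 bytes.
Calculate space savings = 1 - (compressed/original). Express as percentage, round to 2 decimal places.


ratio = compressed/original = 49996/99409 = 0.502932
savings = 1 - ratio = 1 - 0.502932 = 0.497068
as a percentage: 0.497068 * 100 = 49.71%

Space savings = 1 - 49996/99409 = 49.71%


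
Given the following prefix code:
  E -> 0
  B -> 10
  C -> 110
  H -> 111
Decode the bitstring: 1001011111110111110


Decoding step by step:
Bits 10 -> B
Bits 0 -> E
Bits 10 -> B
Bits 111 -> H
Bits 111 -> H
Bits 10 -> B
Bits 111 -> H
Bits 110 -> C


Decoded message: BEBHHBHC


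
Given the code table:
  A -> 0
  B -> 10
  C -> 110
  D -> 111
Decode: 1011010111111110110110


Decoding:
10 -> B
110 -> C
10 -> B
111 -> D
111 -> D
110 -> C
110 -> C
110 -> C


Result: BCBDDCCC


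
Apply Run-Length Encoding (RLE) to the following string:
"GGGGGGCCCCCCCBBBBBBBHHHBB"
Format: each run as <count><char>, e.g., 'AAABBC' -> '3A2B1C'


Scanning runs left to right:
  i=0: run of 'G' x 6 -> '6G'
  i=6: run of 'C' x 7 -> '7C'
  i=13: run of 'B' x 7 -> '7B'
  i=20: run of 'H' x 3 -> '3H'
  i=23: run of 'B' x 2 -> '2B'

RLE = 6G7C7B3H2B


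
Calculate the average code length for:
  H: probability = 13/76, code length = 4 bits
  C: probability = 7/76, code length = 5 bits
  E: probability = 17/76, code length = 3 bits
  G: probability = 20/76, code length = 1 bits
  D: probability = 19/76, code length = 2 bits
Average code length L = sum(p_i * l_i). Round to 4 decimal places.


Weighted contributions p_i * l_i:
  H: (13/76) * 4 = 52/76
  C: (7/76) * 5 = 35/76
  E: (17/76) * 3 = 51/76
  G: (20/76) * 1 = 20/76
  D: (19/76) * 2 = 38/76
Sum = (52 + 35 + 51 + 20 + 38)/76 = 196/76

L = 196/76 = 2.5789 bits/symbol


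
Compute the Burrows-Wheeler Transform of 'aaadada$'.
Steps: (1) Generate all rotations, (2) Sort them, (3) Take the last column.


Rotations (sorted):
  0: $aaadada -> last char: a
  1: a$aaadad -> last char: d
  2: aaadada$ -> last char: $
  3: aadada$a -> last char: a
  4: ada$aaad -> last char: d
  5: adada$aa -> last char: a
  6: da$aaada -> last char: a
  7: dada$aaa -> last char: a


BWT = ad$adaaa


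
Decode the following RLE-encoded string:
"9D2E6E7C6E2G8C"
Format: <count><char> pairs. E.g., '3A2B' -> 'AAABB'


Expanding each <count><char> pair:
  9D -> 'DDDDDDDDD'
  2E -> 'EE'
  6E -> 'EEEEEE'
  7C -> 'CCCCCCC'
  6E -> 'EEEEEE'
  2G -> 'GG'
  8C -> 'CCCCCCCC'

Decoded = DDDDDDDDDEEEEEEEECCCCCCCEEEEEEGGCCCCCCCC


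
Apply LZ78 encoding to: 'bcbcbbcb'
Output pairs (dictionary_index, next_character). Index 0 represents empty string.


LZ78 encoding steps:
Dictionary: {0: ''}
Step 1: w='' (idx 0), next='b' -> output (0, 'b'), add 'b' as idx 1
Step 2: w='' (idx 0), next='c' -> output (0, 'c'), add 'c' as idx 2
Step 3: w='b' (idx 1), next='c' -> output (1, 'c'), add 'bc' as idx 3
Step 4: w='b' (idx 1), next='b' -> output (1, 'b'), add 'bb' as idx 4
Step 5: w='c' (idx 2), next='b' -> output (2, 'b'), add 'cb' as idx 5


Encoded: [(0, 'b'), (0, 'c'), (1, 'c'), (1, 'b'), (2, 'b')]


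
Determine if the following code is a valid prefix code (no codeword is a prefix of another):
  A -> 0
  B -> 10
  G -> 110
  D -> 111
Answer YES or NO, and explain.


Checking each pair (does one codeword prefix another?):
  A='0' vs B='10': no prefix
  A='0' vs G='110': no prefix
  A='0' vs D='111': no prefix
  B='10' vs A='0': no prefix
  B='10' vs G='110': no prefix
  B='10' vs D='111': no prefix
  G='110' vs A='0': no prefix
  G='110' vs B='10': no prefix
  G='110' vs D='111': no prefix
  D='111' vs A='0': no prefix
  D='111' vs B='10': no prefix
  D='111' vs G='110': no prefix
No violation found over all pairs.

YES -- this is a valid prefix code. No codeword is a prefix of any other codeword.


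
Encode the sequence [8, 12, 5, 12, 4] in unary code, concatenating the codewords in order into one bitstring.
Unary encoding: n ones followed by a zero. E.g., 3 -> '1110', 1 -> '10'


Encode each number as n ones followed by a terminating 0:
  8 -> 111111110 (9 bits)
  12 -> 1111111111110 (13 bits)
  5 -> 111110 (6 bits)
  12 -> 1111111111110 (13 bits)
  4 -> 11110 (5 bits)
Total length = 9 + 13 + 6 + 13 + 5 = 46 bits.

Unary([8, 12, 5, 12, 4]) = 1111111101111111111110111110111111111111011110 (46 bits)


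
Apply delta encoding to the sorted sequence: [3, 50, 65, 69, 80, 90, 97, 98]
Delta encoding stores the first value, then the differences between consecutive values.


First value: 3
Deltas:
  50 - 3 = 47
  65 - 50 = 15
  69 - 65 = 4
  80 - 69 = 11
  90 - 80 = 10
  97 - 90 = 7
  98 - 97 = 1


Delta encoded: [3, 47, 15, 4, 11, 10, 7, 1]


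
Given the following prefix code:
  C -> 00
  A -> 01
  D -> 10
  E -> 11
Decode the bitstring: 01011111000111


Decoding step by step:
Bits 01 -> A
Bits 01 -> A
Bits 11 -> E
Bits 11 -> E
Bits 00 -> C
Bits 01 -> A
Bits 11 -> E


Decoded message: AAEECAE


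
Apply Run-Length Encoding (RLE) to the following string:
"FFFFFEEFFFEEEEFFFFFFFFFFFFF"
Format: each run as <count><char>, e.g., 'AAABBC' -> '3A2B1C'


Scanning runs left to right:
  i=0: run of 'F' x 5 -> '5F'
  i=5: run of 'E' x 2 -> '2E'
  i=7: run of 'F' x 3 -> '3F'
  i=10: run of 'E' x 4 -> '4E'
  i=14: run of 'F' x 13 -> '13F'

RLE = 5F2E3F4E13F


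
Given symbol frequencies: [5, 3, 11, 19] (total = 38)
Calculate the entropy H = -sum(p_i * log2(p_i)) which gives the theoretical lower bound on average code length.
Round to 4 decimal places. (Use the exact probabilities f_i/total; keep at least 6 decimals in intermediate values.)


Per-symbol terms -p_i * log2(p_i) with p_i = f_i/38:
  p = 5/38 = 0.131579: log2(p) = -2.925999, -p*log2(p) = 0.385000
  p = 3/38 = 0.078947: log2(p) = -3.662965, -p*log2(p) = 0.289181
  p = 11/38 = 0.289474: log2(p) = -1.788496, -p*log2(p) = 0.517722
  p = 19/38 = 0.500000: log2(p) = -1.000000, -p*log2(p) = 0.500000
H = 0.385000 + 0.289181 + 0.517722 + 0.500000 = 1.691903

H = 1.6919 bits/symbol


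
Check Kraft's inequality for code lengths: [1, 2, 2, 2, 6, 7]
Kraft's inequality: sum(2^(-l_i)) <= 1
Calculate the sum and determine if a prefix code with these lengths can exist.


Sum = 2^(-1) + 2^(-2) + 2^(-2) + 2^(-2) + 2^(-6) + 2^(-7)
    = 0.5 + 0.25 + 0.25 + 0.25 + 0.015625 + 0.0078125
    = 163/128 = 1.2734375
Since 1.2734375 > 1, Kraft's inequality is NOT satisfied.
A prefix code with these lengths CANNOT exist.

Kraft sum = 1.2734375. Not satisfied.


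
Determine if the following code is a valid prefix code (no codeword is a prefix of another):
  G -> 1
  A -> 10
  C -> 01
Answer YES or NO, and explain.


Checking each pair (does one codeword prefix another?):
  G='1' vs A='10': prefix -- VIOLATION

NO -- this is NOT a valid prefix code. G (1) is a prefix of A (10).


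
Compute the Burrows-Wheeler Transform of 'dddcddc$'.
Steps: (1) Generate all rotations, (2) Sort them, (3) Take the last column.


Rotations (sorted):
  0: $dddcddc -> last char: c
  1: c$dddcdd -> last char: d
  2: cddc$ddd -> last char: d
  3: dc$dddcd -> last char: d
  4: dcddc$dd -> last char: d
  5: ddc$dddc -> last char: c
  6: ddcddc$d -> last char: d
  7: dddcddc$ -> last char: $


BWT = cddddcd$


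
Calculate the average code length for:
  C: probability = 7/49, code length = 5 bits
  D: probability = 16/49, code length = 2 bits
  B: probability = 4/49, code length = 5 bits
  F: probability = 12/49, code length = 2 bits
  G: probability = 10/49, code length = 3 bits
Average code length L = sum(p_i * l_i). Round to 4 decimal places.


Weighted contributions p_i * l_i:
  C: (7/49) * 5 = 35/49
  D: (16/49) * 2 = 32/49
  B: (4/49) * 5 = 20/49
  F: (12/49) * 2 = 24/49
  G: (10/49) * 3 = 30/49
Sum = (35 + 32 + 20 + 24 + 30)/49 = 141/49

L = 141/49 = 2.8776 bits/symbol


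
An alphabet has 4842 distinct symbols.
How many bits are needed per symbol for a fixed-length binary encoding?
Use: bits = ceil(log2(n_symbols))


log2(4842) = 12.2414
Bracket: 2^12 = 4096 < 4842 <= 2^13 = 8192
So ceil(log2(4842)) = 13

bits = ceil(log2(4842)) = ceil(12.2414) = 13 bits


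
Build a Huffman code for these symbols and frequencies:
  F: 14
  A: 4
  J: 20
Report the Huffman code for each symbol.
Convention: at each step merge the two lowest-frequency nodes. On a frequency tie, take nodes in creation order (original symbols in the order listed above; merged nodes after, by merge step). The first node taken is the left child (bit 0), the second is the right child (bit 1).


Huffman tree construction:
Step 1: Merge A(4) + F(14) = 18
Step 2: Merge (A+F)(18) + J(20) = 38
Read each symbol's code off the tree from the root (left child = 0, right child = 1).

Codes:
  F: 01 (length 2)
  A: 00 (length 2)
  J: 1 (length 1)
Average code length: 56/38 = 1.4737 bits/symbol


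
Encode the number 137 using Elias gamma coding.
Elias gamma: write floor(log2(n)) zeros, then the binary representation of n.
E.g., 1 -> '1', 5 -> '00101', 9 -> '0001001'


num_bits = floor(log2(137)) + 1 = 8
leading_zeros = num_bits - 1 = 7
binary(137) = 10001001

Elias gamma(137) = '0000000' + '10001001' = 000000010001001 (15 bits)


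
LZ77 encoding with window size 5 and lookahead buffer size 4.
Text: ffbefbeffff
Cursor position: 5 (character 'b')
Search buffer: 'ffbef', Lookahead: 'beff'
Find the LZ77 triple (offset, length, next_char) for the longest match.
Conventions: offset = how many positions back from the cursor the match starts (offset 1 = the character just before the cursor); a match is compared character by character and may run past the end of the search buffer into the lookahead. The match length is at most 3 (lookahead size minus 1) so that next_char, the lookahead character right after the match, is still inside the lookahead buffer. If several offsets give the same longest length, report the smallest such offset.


Try each offset into the search buffer:
  offset=1 (pos 4, char 'f'): match length 0
  offset=2 (pos 3, char 'e'): match length 0
  offset=3 (pos 2, char 'b'): match length 3
  offset=4 (pos 1, char 'f'): match length 0
  offset=5 (pos 0, char 'f'): match length 0
Longest match has length 3 at offset 3.
next_char = character at position 5 + 3 = 8 -> 'f'

Best match: offset=3, length=3 (matching 'bef' starting at position 2)
LZ77 triple: (3, 3, 'f')


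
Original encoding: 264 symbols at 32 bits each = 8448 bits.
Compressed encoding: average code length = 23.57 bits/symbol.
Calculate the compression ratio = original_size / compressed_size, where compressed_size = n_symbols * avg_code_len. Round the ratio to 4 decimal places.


original_size = n_symbols * orig_bits = 264 * 32 = 8448 bits
compressed_size = n_symbols * avg_code_len = 264 * 23.57 = 6222.48 bits
ratio = original_size / compressed_size = 8448 / 6222.48 = 1.3577

Compression ratio = 1.3577


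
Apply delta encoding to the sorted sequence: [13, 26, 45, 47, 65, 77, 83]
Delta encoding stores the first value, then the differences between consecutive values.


First value: 13
Deltas:
  26 - 13 = 13
  45 - 26 = 19
  47 - 45 = 2
  65 - 47 = 18
  77 - 65 = 12
  83 - 77 = 6


Delta encoded: [13, 13, 19, 2, 18, 12, 6]


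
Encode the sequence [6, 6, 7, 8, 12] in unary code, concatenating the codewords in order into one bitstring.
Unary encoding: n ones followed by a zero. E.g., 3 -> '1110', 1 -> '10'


Encode each number as n ones followed by a terminating 0:
  6 -> 1111110 (7 bits)
  6 -> 1111110 (7 bits)
  7 -> 11111110 (8 bits)
  8 -> 111111110 (9 bits)
  12 -> 1111111111110 (13 bits)
Total length = 7 + 7 + 8 + 9 + 13 = 44 bits.

Unary([6, 6, 7, 8, 12]) = 11111101111110111111101111111101111111111110 (44 bits)


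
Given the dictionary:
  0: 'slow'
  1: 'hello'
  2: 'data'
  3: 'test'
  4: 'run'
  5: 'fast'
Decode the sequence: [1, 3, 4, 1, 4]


Look up each index in the dictionary:
  1 -> 'hello'
  3 -> 'test'
  4 -> 'run'
  1 -> 'hello'
  4 -> 'run'

Decoded: "hello test run hello run"


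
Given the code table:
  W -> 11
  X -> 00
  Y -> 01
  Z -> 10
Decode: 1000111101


Decoding:
10 -> Z
00 -> X
11 -> W
11 -> W
01 -> Y


Result: ZXWWY


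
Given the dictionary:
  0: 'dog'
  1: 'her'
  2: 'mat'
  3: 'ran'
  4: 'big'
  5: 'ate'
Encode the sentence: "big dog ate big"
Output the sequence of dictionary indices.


Look up each word in the dictionary:
  'big' -> 4
  'dog' -> 0
  'ate' -> 5
  'big' -> 4

Encoded: [4, 0, 5, 4]


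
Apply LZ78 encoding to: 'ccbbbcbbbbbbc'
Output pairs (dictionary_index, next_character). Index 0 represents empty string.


LZ78 encoding steps:
Dictionary: {0: ''}
Step 1: w='' (idx 0), next='c' -> output (0, 'c'), add 'c' as idx 1
Step 2: w='c' (idx 1), next='b' -> output (1, 'b'), add 'cb' as idx 2
Step 3: w='' (idx 0), next='b' -> output (0, 'b'), add 'b' as idx 3
Step 4: w='b' (idx 3), next='c' -> output (3, 'c'), add 'bc' as idx 4
Step 5: w='b' (idx 3), next='b' -> output (3, 'b'), add 'bb' as idx 5
Step 6: w='bb' (idx 5), next='b' -> output (5, 'b'), add 'bbb' as idx 6
Step 7: w='bc' (idx 4), end of input -> output (4, '')


Encoded: [(0, 'c'), (1, 'b'), (0, 'b'), (3, 'c'), (3, 'b'), (5, 'b'), (4, '')]


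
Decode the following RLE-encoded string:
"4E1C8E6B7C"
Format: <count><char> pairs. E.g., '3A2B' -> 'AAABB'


Expanding each <count><char> pair:
  4E -> 'EEEE'
  1C -> 'C'
  8E -> 'EEEEEEEE'
  6B -> 'BBBBBB'
  7C -> 'CCCCCCC'

Decoded = EEEECEEEEEEEEBBBBBBCCCCCCC


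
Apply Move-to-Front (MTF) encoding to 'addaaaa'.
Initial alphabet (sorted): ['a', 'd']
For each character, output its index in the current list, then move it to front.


MTF encoding:
'a': index 0 in ['a', 'd'] -> ['a', 'd']
'd': index 1 in ['a', 'd'] -> ['d', 'a']
'd': index 0 in ['d', 'a'] -> ['d', 'a']
'a': index 1 in ['d', 'a'] -> ['a', 'd']
'a': index 0 in ['a', 'd'] -> ['a', 'd']
'a': index 0 in ['a', 'd'] -> ['a', 'd']
'a': index 0 in ['a', 'd'] -> ['a', 'd']


Output: [0, 1, 0, 1, 0, 0, 0]


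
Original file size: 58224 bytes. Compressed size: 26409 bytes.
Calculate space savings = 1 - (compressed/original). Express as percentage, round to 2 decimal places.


ratio = compressed/original = 26409/58224 = 0.453576
savings = 1 - ratio = 1 - 0.453576 = 0.546424
as a percentage: 0.546424 * 100 = 54.64%

Space savings = 1 - 26409/58224 = 54.64%


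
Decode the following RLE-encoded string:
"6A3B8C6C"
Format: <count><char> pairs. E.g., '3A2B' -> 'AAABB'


Expanding each <count><char> pair:
  6A -> 'AAAAAA'
  3B -> 'BBB'
  8C -> 'CCCCCCCC'
  6C -> 'CCCCCC'

Decoded = AAAAAABBBCCCCCCCCCCCCCC
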